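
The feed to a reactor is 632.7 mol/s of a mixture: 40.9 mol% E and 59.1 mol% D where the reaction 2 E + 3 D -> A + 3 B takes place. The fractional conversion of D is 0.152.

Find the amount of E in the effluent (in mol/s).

D reacted = 0.152 × 373.9 = 56.84 mol/s; ν_D = −3, so ξ = 56.84/3 = 18.95 mol/s.
Outlet amounts (n = n₀ + ν ξ):
  E: 258.8 − 2(18.95) = 220.9
  D: 373.9 − 3(18.95) = 317.1
  A: 0 + 1(18.95) = 18.95
  B: 0 + 3(18.95) = 56.84

221 mol/s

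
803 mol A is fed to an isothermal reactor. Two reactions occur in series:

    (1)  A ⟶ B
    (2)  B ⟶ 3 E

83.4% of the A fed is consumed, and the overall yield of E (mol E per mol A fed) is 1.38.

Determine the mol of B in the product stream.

300 mol

Conversion of A: A consumed = 1ξ₁ = 0.834 × 803 → ξ₁ = 669.7 mol.
Yield of E: 3ξ₂ / 803 = 1.38 → ξ₂ = 369.4 mol.
Outlet amounts (n = n₀ + Σ ν·ξ):
  A: 803 − 1(669.7) = 133.3
  B: 0 + 1(669.7) − 1(369.4) = 300.3
  E: 0 + 3(369.4) = 1108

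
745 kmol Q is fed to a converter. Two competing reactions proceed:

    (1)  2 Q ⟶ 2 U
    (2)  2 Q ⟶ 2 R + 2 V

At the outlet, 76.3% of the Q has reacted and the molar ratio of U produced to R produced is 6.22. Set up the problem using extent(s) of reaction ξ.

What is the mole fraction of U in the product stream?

Conversion of Q: Q consumed = 0.763 × 745 = 568.4 kmol = 2ξ₁ + 2ξ₂.
Selectivity: 2ξ₁ / (2ξ₂) = 6.22 → ξ₁ = 6.22 ξ₂.
Substitute: (2·6.22 + 2) ξ₂ = 568.4 → ξ₂ = 39.37 kmol, ξ₁ = 244.9 kmol.
Outlet amounts (n = n₀ + Σ ν·ξ):
  Q: 745 − 2(244.9) − 2(39.37) = 176.6
  U: 0 + 2(244.9) = 489.7
  R: 0 + 2(39.37) = 78.73
  V: 0 + 2(39.37) = 78.73
Total out = 823.7 kmol; y_U = 489.7 / 823.7 = 0.5945.

0.594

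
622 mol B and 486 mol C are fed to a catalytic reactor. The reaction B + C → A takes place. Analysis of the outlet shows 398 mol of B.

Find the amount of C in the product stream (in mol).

262 mol

For B: n = n₀ − 1ξ → 398 = 622 − 1ξ, giving ξ = 224 mol.
Outlet amounts (n = n₀ + ν ξ):
  B: 622 − 1(224) = 398
  C: 486 − 1(224) = 262
  A: 0 + 1(224) = 224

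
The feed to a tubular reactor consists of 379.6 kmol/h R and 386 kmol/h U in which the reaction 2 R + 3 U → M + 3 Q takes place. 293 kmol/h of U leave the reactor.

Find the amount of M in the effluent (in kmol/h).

For U: n = n₀ − 3ξ → 293 = 386 − 3ξ, giving ξ = 31 kmol/h.
Outlet amounts (n = n₀ + ν ξ):
  R: 379.6 − 2(31) = 317.6
  U: 386 − 3(31) = 293
  M: 0 + 1(31) = 31
  Q: 0 + 3(31) = 93

31 kmol/h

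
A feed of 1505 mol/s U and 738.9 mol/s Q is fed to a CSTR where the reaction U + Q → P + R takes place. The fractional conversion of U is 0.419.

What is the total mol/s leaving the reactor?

2240 mol/s

U reacted = 0.419 × 1505 = 630.6 mol/s; ν_U = −1, so ξ = 630.6/1 = 630.6 mol/s.
Outlet amounts (n = n₀ + ν ξ):
  U: 1505 − 1(630.6) = 874.4
  Q: 738.9 − 1(630.6) = 108.3
  P: 0 + 1(630.6) = 630.6
  R: 0 + 1(630.6) = 630.6
Total out = 874.4 + 108.3 + 630.6 + 630.6 = 2244 mol/s.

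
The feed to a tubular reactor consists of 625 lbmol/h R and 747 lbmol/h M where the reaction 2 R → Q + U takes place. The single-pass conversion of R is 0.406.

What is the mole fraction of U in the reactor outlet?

R reacted = 0.406 × 625 = 253.8 lbmol/h; ν_R = −2, so ξ = 253.8/2 = 126.9 lbmol/h.
Outlet amounts (n = n₀ + ν ξ):
  R: 625 − 2(126.9) = 371.2
  Q: 0 + 1(126.9) = 126.9
  U: 0 + 1(126.9) = 126.9
  M: 747 (inert)
Total out = 1372 lbmol/h; y_U = 126.9 / 1372 = 0.09247.

0.0925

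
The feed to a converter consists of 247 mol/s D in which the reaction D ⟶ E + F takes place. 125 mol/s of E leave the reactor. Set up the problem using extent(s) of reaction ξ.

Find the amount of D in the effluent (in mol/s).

For E: n = n₀ + 1ξ → 125 = 0 + 1ξ, giving ξ = 125 mol/s.
Outlet amounts (n = n₀ + ν ξ):
  D: 247 − 1(125) = 122
  E: 0 + 1(125) = 125
  F: 0 + 1(125) = 125

122 mol/s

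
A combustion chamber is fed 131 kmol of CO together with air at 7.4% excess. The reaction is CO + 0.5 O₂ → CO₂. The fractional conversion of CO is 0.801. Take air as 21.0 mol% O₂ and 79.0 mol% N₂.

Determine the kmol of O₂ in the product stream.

17.9 kmol

Stoichiometric O₂ = 0.5 × 131 = 65.5 kmol; O₂ fed = 65.5 × 1.074 = 70.35 kmol.
N₂ fed = 70.35 × 79/21 = 264.6 kmol.
Fuel reacted = 0.801 × 131 → ξ = 104.9 kmol.
Outlet (n = n₀ + ν ξ):
  CO: 131 − 1(104.9) = 26.07
  O₂: 70.35 − 0.5(104.9) = 17.88
  N₂: 264.6 (inert)
  CO₂: 0 + 1(104.9) = 104.9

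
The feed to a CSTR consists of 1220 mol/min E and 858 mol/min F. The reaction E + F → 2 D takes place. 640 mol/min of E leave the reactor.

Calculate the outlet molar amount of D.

1160 mol/min

For E: n = n₀ − 1ξ → 640 = 1220 − 1ξ, giving ξ = 580 mol/min.
Outlet amounts (n = n₀ + ν ξ):
  E: 1220 − 1(580) = 640
  F: 858 − 1(580) = 278
  D: 0 + 2(580) = 1160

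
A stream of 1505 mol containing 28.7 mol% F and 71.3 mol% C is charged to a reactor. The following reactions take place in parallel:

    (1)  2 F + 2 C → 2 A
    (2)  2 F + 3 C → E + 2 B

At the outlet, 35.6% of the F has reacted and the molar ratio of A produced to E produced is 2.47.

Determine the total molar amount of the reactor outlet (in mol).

Conversion of F: F consumed = 0.356 × 431.9 = 153.8 mol = 2ξ₁ + 2ξ₂.
Selectivity: 2ξ₁ / (1ξ₂) = 2.47 → ξ₁ = 1.235 ξ₂.
Substitute: (2·1.235 + 2) ξ₂ = 153.8 → ξ₂ = 34.4 mol, ξ₁ = 42.48 mol.
Outlet amounts (n = n₀ + Σ ν·ξ):
  F: 431.9 − 2(42.48) − 2(34.4) = 278.2
  C: 1073 − 2(42.48) − 3(34.4) = 884.9
  A: 0 + 2(42.48) = 84.97
  E: 0 + 1(34.4) = 34.4
  B: 0 + 2(34.4) = 68.8
Total out = 278.2 + 884.9 + 84.97 + 34.4 + 68.8 = 1351 mol.

1350 mol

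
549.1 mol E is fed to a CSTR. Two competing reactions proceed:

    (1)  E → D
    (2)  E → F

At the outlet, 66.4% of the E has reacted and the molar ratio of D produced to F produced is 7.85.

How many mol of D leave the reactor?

Conversion of E: E consumed = 0.664 × 549.1 = 364.6 mol = 1ξ₁ + 1ξ₂.
Selectivity: 1ξ₁ / (1ξ₂) = 7.85 → ξ₁ = 7.85 ξ₂.
Substitute: (1·7.85 + 1) ξ₂ = 364.6 → ξ₂ = 41.2 mol, ξ₁ = 323.4 mol.
Outlet amounts (n = n₀ + Σ ν·ξ):
  E: 549.1 − 1(323.4) − 1(41.2) = 184.5
  D: 0 + 1(323.4) = 323.4
  F: 0 + 1(41.2) = 41.2

323 mol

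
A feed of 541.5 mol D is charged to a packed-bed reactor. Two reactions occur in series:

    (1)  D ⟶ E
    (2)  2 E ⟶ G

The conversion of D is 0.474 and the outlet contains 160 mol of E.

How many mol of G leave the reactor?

Conversion of D: D consumed = 1ξ₁ = 0.474 × 541.5 → ξ₁ = 256.7 mol.
E balance: n_E = 0 + 1ξ₁ − 2ξ₂ = 160 → ξ₂ = (1·256.7 − 160)/2 = 48.34 mol.
Outlet amounts (n = n₀ + Σ ν·ξ):
  D: 541.5 − 1(256.7) = 284.8
  E: 0 + 1(256.7) − 2(48.34) = 160
  G: 0 + 1(48.34) = 48.34

48.3 mol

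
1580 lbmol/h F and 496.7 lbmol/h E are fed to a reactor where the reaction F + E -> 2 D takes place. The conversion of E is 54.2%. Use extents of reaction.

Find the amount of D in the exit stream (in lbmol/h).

538 lbmol/h

E reacted = 0.542 × 496.7 = 269.2 lbmol/h; ν_E = −1, so ξ = 269.2/1 = 269.2 lbmol/h.
Outlet amounts (n = n₀ + ν ξ):
  F: 1580 − 1(269.2) = 1311
  E: 496.7 − 1(269.2) = 227.5
  D: 0 + 2(269.2) = 538.4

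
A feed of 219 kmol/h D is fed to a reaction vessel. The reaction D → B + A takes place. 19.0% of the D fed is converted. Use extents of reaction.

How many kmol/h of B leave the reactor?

41.6 kmol/h

D reacted = 0.19 × 219 = 41.61 kmol/h; ν_D = −1, so ξ = 41.61/1 = 41.61 kmol/h.
Outlet amounts (n = n₀ + ν ξ):
  D: 219 − 1(41.61) = 177.4
  B: 0 + 1(41.61) = 41.61
  A: 0 + 1(41.61) = 41.61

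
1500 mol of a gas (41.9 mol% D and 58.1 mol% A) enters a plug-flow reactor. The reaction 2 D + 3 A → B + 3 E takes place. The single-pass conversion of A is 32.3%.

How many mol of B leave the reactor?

A reacted = 0.323 × 871.5 = 281.5 mol; ν_A = −3, so ξ = 281.5/3 = 93.83 mol.
Outlet amounts (n = n₀ + ν ξ):
  D: 628.5 − 2(93.83) = 440.8
  A: 871.5 − 3(93.83) = 590
  B: 0 + 1(93.83) = 93.83
  E: 0 + 3(93.83) = 281.5

93.8 mol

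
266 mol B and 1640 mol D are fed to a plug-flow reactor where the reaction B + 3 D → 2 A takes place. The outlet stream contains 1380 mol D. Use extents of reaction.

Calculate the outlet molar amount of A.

For D: n = n₀ − 3ξ → 1380 = 1640 − 3ξ, giving ξ = 86.67 mol.
Outlet amounts (n = n₀ + ν ξ):
  B: 266 − 1(86.67) = 179.3
  D: 1640 − 3(86.67) = 1380
  A: 0 + 2(86.67) = 173.3

173 mol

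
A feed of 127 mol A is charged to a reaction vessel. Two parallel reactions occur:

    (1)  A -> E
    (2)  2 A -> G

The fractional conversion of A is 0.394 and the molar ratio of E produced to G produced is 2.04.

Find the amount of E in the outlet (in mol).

Conversion of A: A consumed = 0.394 × 127 = 50.04 mol = 1ξ₁ + 2ξ₂.
Selectivity: 1ξ₁ / (1ξ₂) = 2.04 → ξ₁ = 2.04 ξ₂.
Substitute: (1·2.04 + 2) ξ₂ = 50.04 → ξ₂ = 12.39 mol, ξ₁ = 25.27 mol.
Outlet amounts (n = n₀ + Σ ν·ξ):
  A: 127 − 1(25.27) − 2(12.39) = 76.96
  E: 0 + 1(25.27) = 25.27
  G: 0 + 1(12.39) = 12.39

25.3 mol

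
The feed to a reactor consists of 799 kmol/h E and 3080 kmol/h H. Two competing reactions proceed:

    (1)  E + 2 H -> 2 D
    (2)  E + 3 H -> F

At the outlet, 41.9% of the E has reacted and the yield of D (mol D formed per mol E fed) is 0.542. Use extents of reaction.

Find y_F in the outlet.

Yield of D: 2ξ₁ / 799 = 0.542 → ξ₁ = 216.5 kmol/h.
Conversion of E: 1ξ₁ + 1ξ₂ = 0.419 × 799 = 334.8 → ξ₂ = 118.3 kmol/h.
Outlet amounts (n = n₀ + Σ ν·ξ):
  E: 799 − 1(216.5) − 1(118.3) = 464.2
  H: 3080 − 2(216.5) − 3(118.3) = 2292
  D: 0 + 2(216.5) = 433.1
  F: 0 + 1(118.3) = 118.3
Total out = 3308 kmol/h; y_F = 118.3 / 3308 = 0.03575.

0.0358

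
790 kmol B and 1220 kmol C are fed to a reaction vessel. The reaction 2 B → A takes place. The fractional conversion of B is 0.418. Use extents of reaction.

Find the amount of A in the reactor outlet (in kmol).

B reacted = 0.418 × 790 = 330.2 kmol; ν_B = −2, so ξ = 330.2/2 = 165.1 kmol.
Outlet amounts (n = n₀ + ν ξ):
  B: 790 − 2(165.1) = 459.8
  A: 0 + 1(165.1) = 165.1
  C: 1220 (inert)

165 kmol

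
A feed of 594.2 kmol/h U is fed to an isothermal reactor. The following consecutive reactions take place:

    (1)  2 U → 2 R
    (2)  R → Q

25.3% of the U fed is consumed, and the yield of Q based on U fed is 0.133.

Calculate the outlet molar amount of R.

71.3 kmol/h

Conversion of U: U consumed = 2ξ₁ = 0.253 × 594.2 → ξ₁ = 75.17 kmol/h.
Yield of Q: 1ξ₂ / 594.2 = 0.133 → ξ₂ = 79.03 kmol/h.
Outlet amounts (n = n₀ + Σ ν·ξ):
  U: 594.2 − 2(75.17) = 443.9
  R: 0 + 2(75.17) − 1(79.03) = 71.3
  Q: 0 + 1(79.03) = 79.03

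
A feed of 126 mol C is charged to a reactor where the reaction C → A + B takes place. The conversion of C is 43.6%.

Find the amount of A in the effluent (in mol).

54.9 mol

C reacted = 0.436 × 126 = 54.94 mol; ν_C = −1, so ξ = 54.94/1 = 54.94 mol.
Outlet amounts (n = n₀ + ν ξ):
  C: 126 − 1(54.94) = 71.06
  A: 0 + 1(54.94) = 54.94
  B: 0 + 1(54.94) = 54.94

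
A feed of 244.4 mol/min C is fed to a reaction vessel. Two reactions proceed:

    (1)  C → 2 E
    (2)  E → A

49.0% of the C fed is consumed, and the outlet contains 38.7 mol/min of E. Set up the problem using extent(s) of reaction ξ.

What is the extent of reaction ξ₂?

ξ₂ = 201 mol/min

Conversion of C: C consumed = 1ξ₁ = 0.49 × 244.4 → ξ₁ = 119.8 mol/min.
E balance: n_E = 0 + 2ξ₁ − 1ξ₂ = 38.7 → ξ₂ = (2·119.8 − 38.7)/1 = 200.8 mol/min.
Outlet amounts (n = n₀ + Σ ν·ξ):
  C: 244.4 − 1(119.8) = 124.6
  E: 0 + 2(119.8) − 1(200.8) = 38.7
  A: 0 + 1(200.8) = 200.8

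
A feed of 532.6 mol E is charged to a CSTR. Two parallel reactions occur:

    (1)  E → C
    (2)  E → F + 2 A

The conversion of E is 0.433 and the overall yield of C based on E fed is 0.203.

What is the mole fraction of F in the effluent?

0.158

Yield of C: 1ξ₁ / 532.6 = 0.203 → ξ₁ = 108.1 mol.
Conversion of E: 1ξ₁ + 1ξ₂ = 0.433 × 532.6 = 230.6 → ξ₂ = 122.5 mol.
Outlet amounts (n = n₀ + Σ ν·ξ):
  E: 532.6 − 1(108.1) − 1(122.5) = 302
  C: 0 + 1(108.1) = 108.1
  F: 0 + 1(122.5) = 122.5
  A: 0 + 2(122.5) = 245
Total out = 777.6 mol; y_F = 122.5 / 777.6 = 0.1575.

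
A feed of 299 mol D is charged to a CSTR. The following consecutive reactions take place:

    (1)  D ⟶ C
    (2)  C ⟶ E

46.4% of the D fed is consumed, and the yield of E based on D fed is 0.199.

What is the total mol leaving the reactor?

Conversion of D: D consumed = 1ξ₁ = 0.464 × 299 → ξ₁ = 138.7 mol.
Yield of E: 1ξ₂ / 299 = 0.199 → ξ₂ = 59.5 mol.
Outlet amounts (n = n₀ + Σ ν·ξ):
  D: 299 − 1(138.7) = 160.3
  C: 0 + 1(138.7) − 1(59.5) = 79.24
  E: 0 + 1(59.5) = 59.5
Total out = 160.3 + 79.24 + 59.5 = 299 mol.

299 mol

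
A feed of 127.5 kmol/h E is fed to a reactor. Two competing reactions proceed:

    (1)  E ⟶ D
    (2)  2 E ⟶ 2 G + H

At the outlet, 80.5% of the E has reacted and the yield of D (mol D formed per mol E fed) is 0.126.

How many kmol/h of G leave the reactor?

86.6 kmol/h

Yield of D: 1ξ₁ / 127.5 = 0.126 → ξ₁ = 16.07 kmol/h.
Conversion of E: 1ξ₁ + 2ξ₂ = 0.805 × 127.5 = 102.6 → ξ₂ = 43.29 kmol/h.
Outlet amounts (n = n₀ + Σ ν·ξ):
  E: 127.5 − 1(16.07) − 2(43.29) = 24.86
  D: 0 + 1(16.07) = 16.07
  G: 0 + 2(43.29) = 86.57
  H: 0 + 1(43.29) = 43.29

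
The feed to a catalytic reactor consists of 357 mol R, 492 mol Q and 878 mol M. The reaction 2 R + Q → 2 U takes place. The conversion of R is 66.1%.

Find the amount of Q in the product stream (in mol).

374 mol

R reacted = 0.661 × 357 = 236 mol; ν_R = −2, so ξ = 236/2 = 118 mol.
Outlet amounts (n = n₀ + ν ξ):
  R: 357 − 2(118) = 121
  Q: 492 − 1(118) = 374
  U: 0 + 2(118) = 236
  M: 878 (inert)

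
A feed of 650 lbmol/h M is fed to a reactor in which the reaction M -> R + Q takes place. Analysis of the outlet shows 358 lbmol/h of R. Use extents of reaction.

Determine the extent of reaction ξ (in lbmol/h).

ξ = 358 lbmol/h

For R: n = n₀ + 1ξ → 358 = 0 + 1ξ, giving ξ = 358 lbmol/h.
Outlet amounts (n = n₀ + ν ξ):
  M: 650 − 1(358) = 292
  R: 0 + 1(358) = 358
  Q: 0 + 1(358) = 358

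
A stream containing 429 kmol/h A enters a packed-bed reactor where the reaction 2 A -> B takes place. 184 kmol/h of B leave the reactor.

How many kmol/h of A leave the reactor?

For B: n = n₀ + 1ξ → 184 = 0 + 1ξ, giving ξ = 184 kmol/h.
Outlet amounts (n = n₀ + ν ξ):
  A: 429 − 2(184) = 61
  B: 0 + 1(184) = 184

61 kmol/h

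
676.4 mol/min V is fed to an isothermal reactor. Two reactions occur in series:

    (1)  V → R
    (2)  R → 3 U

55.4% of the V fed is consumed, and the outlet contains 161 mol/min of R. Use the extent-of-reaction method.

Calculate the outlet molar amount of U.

641 mol/min

Conversion of V: V consumed = 1ξ₁ = 0.554 × 676.4 → ξ₁ = 374.7 mol/min.
R balance: n_R = 0 + 1ξ₁ − 1ξ₂ = 161 → ξ₂ = (1·374.7 − 161)/1 = 213.7 mol/min.
Outlet amounts (n = n₀ + Σ ν·ξ):
  V: 676.4 − 1(374.7) = 301.7
  R: 0 + 1(374.7) − 1(213.7) = 161
  U: 0 + 3(213.7) = 641.2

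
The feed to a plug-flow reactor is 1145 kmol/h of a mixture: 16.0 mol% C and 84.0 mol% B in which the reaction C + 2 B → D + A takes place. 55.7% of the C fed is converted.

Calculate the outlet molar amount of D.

102 kmol/h

C reacted = 0.557 × 183.2 = 102 kmol/h; ν_C = −1, so ξ = 102/1 = 102 kmol/h.
Outlet amounts (n = n₀ + ν ξ):
  C: 183.2 − 1(102) = 81.16
  B: 961.8 − 2(102) = 757.7
  D: 0 + 1(102) = 102
  A: 0 + 1(102) = 102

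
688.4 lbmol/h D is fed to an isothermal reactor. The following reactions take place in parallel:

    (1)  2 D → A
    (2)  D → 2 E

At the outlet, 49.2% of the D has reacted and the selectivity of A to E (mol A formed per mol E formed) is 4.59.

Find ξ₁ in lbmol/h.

Conversion of D: D consumed = 0.492 × 688.4 = 338.7 lbmol/h = 2ξ₁ + 1ξ₂.
Selectivity: 1ξ₁ / (2ξ₂) = 4.59 → ξ₁ = 9.18 ξ₂.
Substitute: (2·9.18 + 1) ξ₂ = 338.7 → ξ₂ = 17.49 lbmol/h, ξ₁ = 160.6 lbmol/h.
Outlet amounts (n = n₀ + Σ ν·ξ):
  D: 688.4 − 2(160.6) − 1(17.49) = 349.7
  A: 0 + 1(160.6) = 160.6
  E: 0 + 2(17.49) = 34.99

ξ₁ = 161 lbmol/h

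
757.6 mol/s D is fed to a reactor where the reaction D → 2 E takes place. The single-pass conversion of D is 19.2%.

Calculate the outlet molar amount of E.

291 mol/s

D reacted = 0.192 × 757.6 = 145.5 mol/s; ν_D = −1, so ξ = 145.5/1 = 145.5 mol/s.
Outlet amounts (n = n₀ + ν ξ):
  D: 757.6 − 1(145.5) = 612.1
  E: 0 + 2(145.5) = 290.9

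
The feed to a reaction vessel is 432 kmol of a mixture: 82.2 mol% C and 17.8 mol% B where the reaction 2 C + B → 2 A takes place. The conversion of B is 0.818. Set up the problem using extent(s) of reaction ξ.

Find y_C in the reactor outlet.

B reacted = 0.818 × 76.9 = 62.9 kmol; ν_B = −1, so ξ = 62.9/1 = 62.9 kmol.
Outlet amounts (n = n₀ + ν ξ):
  C: 355.1 − 2(62.9) = 229.3
  B: 76.9 − 1(62.9) = 14
  A: 0 + 2(62.9) = 125.8
Total out = 369.1 kmol; y_C = 229.3 / 369.1 = 0.6212.

0.621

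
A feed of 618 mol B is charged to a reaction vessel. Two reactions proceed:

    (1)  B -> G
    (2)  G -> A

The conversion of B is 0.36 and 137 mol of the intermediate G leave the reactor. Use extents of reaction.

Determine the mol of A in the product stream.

Conversion of B: B consumed = 1ξ₁ = 0.36 × 618 → ξ₁ = 222.5 mol.
G balance: n_G = 0 + 1ξ₁ − 1ξ₂ = 137 → ξ₂ = (1·222.5 − 137)/1 = 85.48 mol.
Outlet amounts (n = n₀ + Σ ν·ξ):
  B: 618 − 1(222.5) = 395.5
  G: 0 + 1(222.5) − 1(85.48) = 137
  A: 0 + 1(85.48) = 85.48

85.5 mol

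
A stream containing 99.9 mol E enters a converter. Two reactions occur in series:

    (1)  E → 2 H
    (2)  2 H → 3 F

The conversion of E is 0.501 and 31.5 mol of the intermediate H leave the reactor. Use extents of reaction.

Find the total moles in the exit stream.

184 mol

Conversion of E: E consumed = 1ξ₁ = 0.501 × 99.9 → ξ₁ = 50.05 mol.
H balance: n_H = 0 + 2ξ₁ − 2ξ₂ = 31.5 → ξ₂ = (2·50.05 − 31.5)/2 = 34.3 mol.
Outlet amounts (n = n₀ + Σ ν·ξ):
  E: 99.9 − 1(50.05) = 49.85
  H: 0 + 2(50.05) − 2(34.3) = 31.5
  F: 0 + 3(34.3) = 102.9
Total out = 49.85 + 31.5 + 102.9 = 184.2 mol.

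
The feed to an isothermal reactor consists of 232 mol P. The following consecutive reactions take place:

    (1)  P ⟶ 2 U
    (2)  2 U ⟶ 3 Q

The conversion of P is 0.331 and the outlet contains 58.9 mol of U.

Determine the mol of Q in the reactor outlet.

Conversion of P: P consumed = 1ξ₁ = 0.331 × 232 → ξ₁ = 76.79 mol.
U balance: n_U = 0 + 2ξ₁ − 2ξ₂ = 58.9 → ξ₂ = (2·76.79 − 58.9)/2 = 47.34 mol.
Outlet amounts (n = n₀ + Σ ν·ξ):
  P: 232 − 1(76.79) = 155.2
  U: 0 + 2(76.79) − 2(47.34) = 58.9
  Q: 0 + 3(47.34) = 142

142 mol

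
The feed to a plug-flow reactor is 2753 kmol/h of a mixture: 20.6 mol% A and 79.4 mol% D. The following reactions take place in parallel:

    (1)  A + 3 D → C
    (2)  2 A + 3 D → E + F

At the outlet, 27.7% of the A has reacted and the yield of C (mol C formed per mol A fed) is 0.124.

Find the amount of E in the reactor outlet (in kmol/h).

Yield of C: 1ξ₁ / 567.1 = 0.124 → ξ₁ = 70.32 kmol/h.
Conversion of A: 1ξ₁ + 2ξ₂ = 0.277 × 567.1 = 157.1 → ξ₂ = 43.38 kmol/h.
Outlet amounts (n = n₀ + Σ ν·ξ):
  A: 567.1 − 1(70.32) − 2(43.38) = 410
  D: 2186 − 3(70.32) − 3(43.38) = 1845
  C: 0 + 1(70.32) = 70.32
  E: 0 + 1(43.38) = 43.38
  F: 0 + 1(43.38) = 43.38

43.4 kmol/h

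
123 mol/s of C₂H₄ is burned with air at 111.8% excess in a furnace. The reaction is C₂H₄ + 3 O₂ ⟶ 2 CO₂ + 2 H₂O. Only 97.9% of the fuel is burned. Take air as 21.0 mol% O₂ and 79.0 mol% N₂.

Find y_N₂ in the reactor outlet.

0.765

Stoichiometric O₂ = 3 × 123 = 369 mol/s; O₂ fed = 369 × 2.118 = 781.5 mol/s.
N₂ fed = 781.5 × 79/21 = 2940 mol/s.
Fuel reacted = 0.979 × 123 → ξ = 120.4 mol/s.
Outlet (n = n₀ + ν ξ):
  C₂H₄: 123 − 1(120.4) = 2.583
  O₂: 781.5 − 3(120.4) = 420.3
  N₂: 2940 (inert)
  CO₂: 0 + 2(120.4) = 240.8
  H₂O: 0 + 2(120.4) = 240.8
Total out = 3845 mol/s; y_N₂ = 2940 / 3845 = 0.7647.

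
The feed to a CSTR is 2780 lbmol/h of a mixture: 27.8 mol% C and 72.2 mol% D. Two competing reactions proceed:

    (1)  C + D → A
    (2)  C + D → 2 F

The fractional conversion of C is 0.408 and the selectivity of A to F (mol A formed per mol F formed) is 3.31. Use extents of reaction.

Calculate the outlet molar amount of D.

1690 lbmol/h

Conversion of C: C consumed = 0.408 × 772.8 = 315.3 lbmol/h = 1ξ₁ + 1ξ₂.
Selectivity: 1ξ₁ / (2ξ₂) = 3.31 → ξ₁ = 6.62 ξ₂.
Substitute: (1·6.62 + 1) ξ₂ = 315.3 → ξ₂ = 41.38 lbmol/h, ξ₁ = 273.9 lbmol/h.
Outlet amounts (n = n₀ + Σ ν·ξ):
  C: 772.8 − 1(273.9) − 1(41.38) = 457.5
  D: 2007 − 1(273.9) − 1(41.38) = 1692
  A: 0 + 1(273.9) = 273.9
  F: 0 + 2(41.38) = 82.76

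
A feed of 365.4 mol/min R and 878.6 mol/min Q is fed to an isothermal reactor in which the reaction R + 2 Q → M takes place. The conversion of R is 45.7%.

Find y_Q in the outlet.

R reacted = 0.457 × 365.4 = 167 mol/min; ν_R = −1, so ξ = 167/1 = 167 mol/min.
Outlet amounts (n = n₀ + ν ξ):
  R: 365.4 − 1(167) = 198.4
  Q: 878.6 − 2(167) = 544.6
  M: 0 + 1(167) = 167
Total out = 910 mol/min; y_Q = 544.6 / 910 = 0.5985.

0.598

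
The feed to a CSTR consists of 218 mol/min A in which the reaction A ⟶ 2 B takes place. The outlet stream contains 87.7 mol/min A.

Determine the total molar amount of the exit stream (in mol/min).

348 mol/min

For A: n = n₀ − 1ξ → 87.7 = 218 − 1ξ, giving ξ = 130.3 mol/min.
Outlet amounts (n = n₀ + ν ξ):
  A: 218 − 1(130.3) = 87.7
  B: 0 + 2(130.3) = 260.6
Total out = 87.7 + 260.6 = 348.3 mol/min.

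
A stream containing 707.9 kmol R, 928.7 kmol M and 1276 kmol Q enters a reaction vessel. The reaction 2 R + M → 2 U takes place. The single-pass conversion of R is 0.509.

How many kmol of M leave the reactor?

R reacted = 0.509 × 707.9 = 360.3 kmol; ν_R = −2, so ξ = 360.3/2 = 180.2 kmol.
Outlet amounts (n = n₀ + ν ξ):
  R: 707.9 − 2(180.2) = 347.6
  M: 928.7 − 1(180.2) = 748.5
  U: 0 + 2(180.2) = 360.3
  Q: 1276 (inert)

749 kmol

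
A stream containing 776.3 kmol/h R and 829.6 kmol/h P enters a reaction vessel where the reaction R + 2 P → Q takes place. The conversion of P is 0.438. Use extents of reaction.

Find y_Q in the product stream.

P reacted = 0.438 × 829.6 = 363.4 kmol/h; ν_P = −2, so ξ = 363.4/2 = 181.7 kmol/h.
Outlet amounts (n = n₀ + ν ξ):
  R: 776.3 − 1(181.7) = 594.6
  P: 829.6 − 2(181.7) = 466.2
  Q: 0 + 1(181.7) = 181.7
Total out = 1243 kmol/h; y_Q = 181.7 / 1243 = 0.1462.

0.146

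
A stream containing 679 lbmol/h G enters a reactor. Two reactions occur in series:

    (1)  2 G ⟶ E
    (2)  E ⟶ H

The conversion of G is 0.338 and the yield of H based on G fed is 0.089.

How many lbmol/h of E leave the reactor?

Conversion of G: G consumed = 2ξ₁ = 0.338 × 679 → ξ₁ = 114.8 lbmol/h.
Yield of H: 1ξ₂ / 679 = 0.089 → ξ₂ = 60.43 lbmol/h.
Outlet amounts (n = n₀ + Σ ν·ξ):
  G: 679 − 2(114.8) = 449.5
  E: 0 + 1(114.8) − 1(60.43) = 54.32
  H: 0 + 1(60.43) = 60.43

54.3 lbmol/h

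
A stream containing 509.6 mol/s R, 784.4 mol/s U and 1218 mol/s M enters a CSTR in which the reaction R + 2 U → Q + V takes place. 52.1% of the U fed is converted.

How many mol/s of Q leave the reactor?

U reacted = 0.521 × 784.4 = 408.7 mol/s; ν_U = −2, so ξ = 408.7/2 = 204.3 mol/s.
Outlet amounts (n = n₀ + ν ξ):
  R: 509.6 − 1(204.3) = 305.3
  U: 784.4 − 2(204.3) = 375.7
  Q: 0 + 1(204.3) = 204.3
  V: 0 + 1(204.3) = 204.3
  M: 1218 (inert)

204 mol/s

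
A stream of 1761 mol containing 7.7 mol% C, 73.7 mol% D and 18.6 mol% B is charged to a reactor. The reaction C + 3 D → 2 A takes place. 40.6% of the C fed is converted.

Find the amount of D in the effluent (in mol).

1130 mol

C reacted = 0.406 × 135.6 = 55.05 mol; ν_C = −1, so ξ = 55.05/1 = 55.05 mol.
Outlet amounts (n = n₀ + ν ξ):
  C: 135.6 − 1(55.05) = 80.54
  D: 1298 − 3(55.05) = 1133
  A: 0 + 2(55.05) = 110.1
  B: 327.5 (inert)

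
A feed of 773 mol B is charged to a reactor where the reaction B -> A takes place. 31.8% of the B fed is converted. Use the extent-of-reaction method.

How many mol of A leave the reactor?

246 mol

B reacted = 0.318 × 773 = 245.8 mol; ν_B = −1, so ξ = 245.8/1 = 245.8 mol.
Outlet amounts (n = n₀ + ν ξ):
  B: 773 − 1(245.8) = 527.2
  A: 0 + 1(245.8) = 245.8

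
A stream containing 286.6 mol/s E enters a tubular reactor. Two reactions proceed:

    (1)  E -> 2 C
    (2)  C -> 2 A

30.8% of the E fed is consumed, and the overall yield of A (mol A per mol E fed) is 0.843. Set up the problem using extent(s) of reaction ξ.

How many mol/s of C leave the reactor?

Conversion of E: E consumed = 1ξ₁ = 0.308 × 286.6 → ξ₁ = 88.27 mol/s.
Yield of A: 2ξ₂ / 286.6 = 0.843 → ξ₂ = 120.8 mol/s.
Outlet amounts (n = n₀ + Σ ν·ξ):
  E: 286.6 − 1(88.27) = 198.3
  C: 0 + 2(88.27) − 1(120.8) = 55.74
  A: 0 + 2(120.8) = 241.6

55.7 mol/s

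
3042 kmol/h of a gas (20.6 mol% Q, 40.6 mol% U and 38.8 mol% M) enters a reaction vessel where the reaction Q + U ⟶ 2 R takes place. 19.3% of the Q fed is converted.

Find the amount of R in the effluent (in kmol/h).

Q reacted = 0.193 × 626.7 = 120.9 kmol/h; ν_Q = −1, so ξ = 120.9/1 = 120.9 kmol/h.
Outlet amounts (n = n₀ + ν ξ):
  Q: 626.7 − 1(120.9) = 505.7
  U: 1235 − 1(120.9) = 1114
  R: 0 + 2(120.9) = 241.9
  M: 1180 (inert)

242 kmol/h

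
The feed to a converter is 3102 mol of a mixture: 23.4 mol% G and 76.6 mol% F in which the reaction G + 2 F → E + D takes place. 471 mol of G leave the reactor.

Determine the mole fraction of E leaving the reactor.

For G: n = n₀ − 1ξ → 471 = 725.9 − 1ξ, giving ξ = 254.9 mol.
Outlet amounts (n = n₀ + ν ξ):
  G: 725.9 − 1(254.9) = 471
  F: 2376 − 2(254.9) = 1866
  E: 0 + 1(254.9) = 254.9
  D: 0 + 1(254.9) = 254.9
Total out = 2847 mol; y_E = 254.9 / 2847 = 0.08952.

0.0895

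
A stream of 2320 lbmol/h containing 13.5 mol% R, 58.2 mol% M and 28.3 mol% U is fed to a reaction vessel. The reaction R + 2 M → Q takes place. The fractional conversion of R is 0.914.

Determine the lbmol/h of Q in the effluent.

R reacted = 0.914 × 313.2 = 286.3 lbmol/h; ν_R = −1, so ξ = 286.3/1 = 286.3 lbmol/h.
Outlet amounts (n = n₀ + ν ξ):
  R: 313.2 − 1(286.3) = 26.94
  M: 1350 − 2(286.3) = 777.7
  Q: 0 + 1(286.3) = 286.3
  U: 656.6 (inert)

286 lbmol/h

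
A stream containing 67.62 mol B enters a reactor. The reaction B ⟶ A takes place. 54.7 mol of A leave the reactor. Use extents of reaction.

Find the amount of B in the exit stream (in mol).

For A: n = n₀ + 1ξ → 54.7 = 0 + 1ξ, giving ξ = 54.7 mol.
Outlet amounts (n = n₀ + ν ξ):
  B: 67.62 − 1(54.7) = 12.92
  A: 0 + 1(54.7) = 54.7

12.9 mol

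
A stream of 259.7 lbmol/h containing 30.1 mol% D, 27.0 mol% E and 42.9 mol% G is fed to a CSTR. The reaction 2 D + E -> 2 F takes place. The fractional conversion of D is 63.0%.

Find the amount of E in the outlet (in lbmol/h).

45.5 lbmol/h

D reacted = 0.63 × 78.17 = 49.25 lbmol/h; ν_D = −2, so ξ = 49.25/2 = 24.62 lbmol/h.
Outlet amounts (n = n₀ + ν ξ):
  D: 78.17 − 2(24.62) = 28.92
  E: 70.12 − 1(24.62) = 45.5
  F: 0 + 2(24.62) = 49.25
  G: 111.4 (inert)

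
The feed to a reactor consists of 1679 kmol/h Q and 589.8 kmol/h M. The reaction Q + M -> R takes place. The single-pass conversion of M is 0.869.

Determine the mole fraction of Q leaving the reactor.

0.664

M reacted = 0.869 × 589.8 = 512.5 kmol/h; ν_M = −1, so ξ = 512.5/1 = 512.5 kmol/h.
Outlet amounts (n = n₀ + ν ξ):
  Q: 1679 − 1(512.5) = 1166
  M: 589.8 − 1(512.5) = 77.26
  R: 0 + 1(512.5) = 512.5
Total out = 1756 kmol/h; y_Q = 1166 / 1756 = 0.6642.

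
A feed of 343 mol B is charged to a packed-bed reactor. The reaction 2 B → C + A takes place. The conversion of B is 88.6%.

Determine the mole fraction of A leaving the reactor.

B reacted = 0.886 × 343 = 303.9 mol; ν_B = −2, so ξ = 303.9/2 = 151.9 mol.
Outlet amounts (n = n₀ + ν ξ):
  B: 343 − 2(151.9) = 39.1
  C: 0 + 1(151.9) = 151.9
  A: 0 + 1(151.9) = 151.9
Total out = 343 mol; y_A = 151.9 / 343 = 0.443.

0.443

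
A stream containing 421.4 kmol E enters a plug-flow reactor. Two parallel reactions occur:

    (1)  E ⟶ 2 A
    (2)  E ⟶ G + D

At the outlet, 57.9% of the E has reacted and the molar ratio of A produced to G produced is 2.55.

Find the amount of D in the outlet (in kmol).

Conversion of E: E consumed = 0.579 × 421.4 = 244 kmol = 1ξ₁ + 1ξ₂.
Selectivity: 2ξ₁ / (1ξ₂) = 2.55 → ξ₁ = 1.275 ξ₂.
Substitute: (1·1.275 + 1) ξ₂ = 244 → ξ₂ = 107.2 kmol, ξ₁ = 136.7 kmol.
Outlet amounts (n = n₀ + Σ ν·ξ):
  E: 421.4 − 1(136.7) − 1(107.2) = 177.4
  A: 0 + 2(136.7) = 273.5
  G: 0 + 1(107.2) = 107.2
  D: 0 + 1(107.2) = 107.2

107 kmol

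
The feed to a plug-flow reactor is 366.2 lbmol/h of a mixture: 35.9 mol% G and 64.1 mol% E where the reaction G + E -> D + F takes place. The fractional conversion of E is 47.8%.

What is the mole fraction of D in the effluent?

0.306

E reacted = 0.478 × 234.7 = 112.2 lbmol/h; ν_E = −1, so ξ = 112.2/1 = 112.2 lbmol/h.
Outlet amounts (n = n₀ + ν ξ):
  G: 131.5 − 1(112.2) = 19.26
  E: 234.7 − 1(112.2) = 122.5
  D: 0 + 1(112.2) = 112.2
  F: 0 + 1(112.2) = 112.2
Total out = 366.2 lbmol/h; y_D = 112.2 / 366.2 = 0.3064.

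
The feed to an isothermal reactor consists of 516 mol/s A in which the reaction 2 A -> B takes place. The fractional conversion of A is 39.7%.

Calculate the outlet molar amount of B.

A reacted = 0.397 × 516 = 204.9 mol/s; ν_A = −2, so ξ = 204.9/2 = 102.4 mol/s.
Outlet amounts (n = n₀ + ν ξ):
  A: 516 − 2(102.4) = 311.1
  B: 0 + 1(102.4) = 102.4

102 mol/s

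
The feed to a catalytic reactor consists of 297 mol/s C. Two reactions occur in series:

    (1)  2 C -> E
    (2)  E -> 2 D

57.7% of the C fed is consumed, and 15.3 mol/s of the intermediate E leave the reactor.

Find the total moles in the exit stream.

282 mol/s

Conversion of C: C consumed = 2ξ₁ = 0.577 × 297 → ξ₁ = 85.68 mol/s.
E balance: n_E = 0 + 1ξ₁ − 1ξ₂ = 15.3 → ξ₂ = (1·85.68 − 15.3)/1 = 70.38 mol/s.
Outlet amounts (n = n₀ + Σ ν·ξ):
  C: 297 − 2(85.68) = 125.6
  E: 0 + 1(85.68) − 1(70.38) = 15.3
  D: 0 + 2(70.38) = 140.8
Total out = 125.6 + 15.3 + 140.8 = 281.7 mol/s.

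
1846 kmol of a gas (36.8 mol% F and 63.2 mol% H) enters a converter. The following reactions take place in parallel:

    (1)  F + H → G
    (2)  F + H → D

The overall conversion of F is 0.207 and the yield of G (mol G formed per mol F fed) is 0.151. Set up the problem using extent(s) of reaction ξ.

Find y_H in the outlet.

Yield of G: 1ξ₁ / 679.3 = 0.151 → ξ₁ = 102.6 kmol.
Conversion of F: 1ξ₁ + 1ξ₂ = 0.207 × 679.3 = 140.6 → ξ₂ = 38.04 kmol.
Outlet amounts (n = n₀ + Σ ν·ξ):
  F: 679.3 − 1(102.6) − 1(38.04) = 538.7
  H: 1167 − 1(102.6) − 1(38.04) = 1026
  G: 0 + 1(102.6) = 102.6
  D: 0 + 1(38.04) = 38.04
Total out = 1705 kmol; y_H = 1026 / 1705 = 0.6017.

0.602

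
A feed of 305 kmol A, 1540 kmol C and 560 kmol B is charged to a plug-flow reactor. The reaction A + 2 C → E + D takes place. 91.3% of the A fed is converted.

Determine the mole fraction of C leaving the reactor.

A reacted = 0.913 × 305 = 278.5 kmol; ν_A = −1, so ξ = 278.5/1 = 278.5 kmol.
Outlet amounts (n = n₀ + ν ξ):
  A: 305 − 1(278.5) = 26.53
  C: 1540 − 2(278.5) = 983.1
  E: 0 + 1(278.5) = 278.5
  D: 0 + 1(278.5) = 278.5
  B: 560 (inert)
Total out = 2127 kmol; y_C = 983.1 / 2127 = 0.4623.

0.462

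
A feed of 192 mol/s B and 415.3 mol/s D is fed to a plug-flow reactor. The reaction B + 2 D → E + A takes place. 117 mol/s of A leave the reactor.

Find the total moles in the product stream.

490 mol/s

For A: n = n₀ + 1ξ → 117 = 0 + 1ξ, giving ξ = 117 mol/s.
Outlet amounts (n = n₀ + ν ξ):
  B: 192 − 1(117) = 75
  D: 415.3 − 2(117) = 181.3
  E: 0 + 1(117) = 117
  A: 0 + 1(117) = 117
Total out = 75 + 181.3 + 117 + 117 = 490.3 mol/s.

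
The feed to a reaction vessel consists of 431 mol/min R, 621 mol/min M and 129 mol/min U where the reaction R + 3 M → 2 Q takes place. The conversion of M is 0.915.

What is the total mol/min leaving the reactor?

M reacted = 0.915 × 621 = 568.2 mol/min; ν_M = −3, so ξ = 568.2/3 = 189.4 mol/min.
Outlet amounts (n = n₀ + ν ξ):
  R: 431 − 1(189.4) = 241.6
  M: 621 − 3(189.4) = 52.78
  Q: 0 + 2(189.4) = 378.8
  U: 129 (inert)
Total out = 241.6 + 52.78 + 378.8 + 129 = 802.2 mol/min.

802 mol/min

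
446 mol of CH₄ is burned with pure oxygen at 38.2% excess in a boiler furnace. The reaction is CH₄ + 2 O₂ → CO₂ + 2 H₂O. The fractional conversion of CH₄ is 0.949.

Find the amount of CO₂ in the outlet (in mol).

423 mol

Stoichiometric O₂ = 2 × 446 = 892 mol; O₂ fed = 892 × 1.382 = 1233 mol.
Fuel reacted = 0.949 × 446 → ξ = 423.3 mol.
Outlet (n = n₀ + ν ξ):
  CH₄: 446 − 1(423.3) = 22.75
  O₂: 1233 − 2(423.3) = 386.2
  CO₂: 0 + 1(423.3) = 423.3
  H₂O: 0 + 2(423.3) = 846.5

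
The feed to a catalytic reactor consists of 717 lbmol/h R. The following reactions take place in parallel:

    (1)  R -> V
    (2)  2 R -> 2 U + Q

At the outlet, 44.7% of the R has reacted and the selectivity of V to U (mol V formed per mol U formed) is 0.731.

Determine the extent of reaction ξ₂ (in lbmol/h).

Conversion of R: R consumed = 0.447 × 717 = 320.5 lbmol/h = 1ξ₁ + 2ξ₂.
Selectivity: 1ξ₁ / (2ξ₂) = 0.731 → ξ₁ = 1.462 ξ₂.
Substitute: (1·1.462 + 2) ξ₂ = 320.5 → ξ₂ = 92.58 lbmol/h, ξ₁ = 135.3 lbmol/h.
Outlet amounts (n = n₀ + Σ ν·ξ):
  R: 717 − 1(135.3) − 2(92.58) = 396.5
  V: 0 + 1(135.3) = 135.3
  U: 0 + 2(92.58) = 185.2
  Q: 0 + 1(92.58) = 92.58

ξ₂ = 92.6 lbmol/h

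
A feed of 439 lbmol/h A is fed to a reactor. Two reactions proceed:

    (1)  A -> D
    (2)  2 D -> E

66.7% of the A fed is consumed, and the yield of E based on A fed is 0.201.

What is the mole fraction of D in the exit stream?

0.332

Conversion of A: A consumed = 1ξ₁ = 0.667 × 439 → ξ₁ = 292.8 lbmol/h.
Yield of E: 1ξ₂ / 439 = 0.201 → ξ₂ = 88.24 lbmol/h.
Outlet amounts (n = n₀ + Σ ν·ξ):
  A: 439 − 1(292.8) = 146.2
  D: 0 + 1(292.8) − 2(88.24) = 116.3
  E: 0 + 1(88.24) = 88.24
Total out = 350.8 lbmol/h; y_D = 116.3 / 350.8 = 0.3317.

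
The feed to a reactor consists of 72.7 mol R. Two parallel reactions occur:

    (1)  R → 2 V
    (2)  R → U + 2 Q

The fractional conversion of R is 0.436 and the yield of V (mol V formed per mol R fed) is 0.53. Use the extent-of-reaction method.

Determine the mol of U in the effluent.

12.4 mol

Yield of V: 2ξ₁ / 72.7 = 0.53 → ξ₁ = 19.27 mol.
Conversion of R: 1ξ₁ + 1ξ₂ = 0.436 × 72.7 = 31.7 → ξ₂ = 12.43 mol.
Outlet amounts (n = n₀ + Σ ν·ξ):
  R: 72.7 − 1(19.27) − 1(12.43) = 41
  V: 0 + 2(19.27) = 38.53
  U: 0 + 1(12.43) = 12.43
  Q: 0 + 2(12.43) = 24.86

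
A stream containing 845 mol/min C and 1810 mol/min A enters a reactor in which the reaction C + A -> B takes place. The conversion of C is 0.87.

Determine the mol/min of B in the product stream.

C reacted = 0.87 × 845 = 735.1 mol/min; ν_C = −1, so ξ = 735.1/1 = 735.1 mol/min.
Outlet amounts (n = n₀ + ν ξ):
  C: 845 − 1(735.1) = 109.9
  A: 1810 − 1(735.1) = 1075
  B: 0 + 1(735.1) = 735.1

735 mol/min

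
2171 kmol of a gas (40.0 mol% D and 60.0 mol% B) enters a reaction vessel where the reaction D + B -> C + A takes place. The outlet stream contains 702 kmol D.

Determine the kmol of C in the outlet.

For D: n = n₀ − 1ξ → 702 = 868.4 − 1ξ, giving ξ = 166.4 kmol.
Outlet amounts (n = n₀ + ν ξ):
  D: 868.4 − 1(166.4) = 702
  B: 1303 − 1(166.4) = 1136
  C: 0 + 1(166.4) = 166.4
  A: 0 + 1(166.4) = 166.4

166 kmol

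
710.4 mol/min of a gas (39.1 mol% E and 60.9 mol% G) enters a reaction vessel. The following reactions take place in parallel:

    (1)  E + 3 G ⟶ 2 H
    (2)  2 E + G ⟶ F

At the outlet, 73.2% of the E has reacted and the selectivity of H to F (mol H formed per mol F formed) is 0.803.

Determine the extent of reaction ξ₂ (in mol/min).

ξ₂ = 84.7 mol/min

Conversion of E: E consumed = 0.732 × 277.8 = 203.3 mol/min = 1ξ₁ + 2ξ₂.
Selectivity: 2ξ₁ / (1ξ₂) = 0.803 → ξ₁ = 0.4015 ξ₂.
Substitute: (1·0.4015 + 2) ξ₂ = 203.3 → ξ₂ = 84.67 mol/min, ξ₁ = 33.99 mol/min.
Outlet amounts (n = n₀ + Σ ν·ξ):
  E: 277.8 − 1(33.99) − 2(84.67) = 74.44
  G: 432.6 − 3(33.99) − 1(84.67) = 246
  H: 0 + 2(33.99) = 67.99
  F: 0 + 1(84.67) = 84.67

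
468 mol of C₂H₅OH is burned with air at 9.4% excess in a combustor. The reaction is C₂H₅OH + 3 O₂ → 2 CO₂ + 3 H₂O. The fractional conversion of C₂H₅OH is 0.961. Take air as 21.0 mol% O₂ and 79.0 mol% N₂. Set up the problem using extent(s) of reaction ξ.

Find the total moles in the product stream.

Stoichiometric O₂ = 3 × 468 = 1404 mol; O₂ fed = 1404 × 1.094 = 1536 mol.
N₂ fed = 1536 × 79/21 = 5778 mol.
Fuel reacted = 0.961 × 468 → ξ = 449.7 mol.
Outlet (n = n₀ + ν ξ):
  C₂H₅OH: 468 − 1(449.7) = 18.25
  O₂: 1536 − 3(449.7) = 186.7
  N₂: 5778 (inert)
  CO₂: 0 + 2(449.7) = 899.5
  H₂O: 0 + 3(449.7) = 1349
Total out = 18.25 + 186.7 + 5778 + 899.5 + 1349 = 8232 mol.

8230 mol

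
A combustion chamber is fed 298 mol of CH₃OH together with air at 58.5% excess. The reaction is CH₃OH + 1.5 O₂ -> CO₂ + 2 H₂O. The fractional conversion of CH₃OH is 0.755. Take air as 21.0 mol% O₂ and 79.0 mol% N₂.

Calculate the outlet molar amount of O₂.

371 mol

Stoichiometric O₂ = 1.5 × 298 = 447 mol; O₂ fed = 447 × 1.585 = 708.5 mol.
N₂ fed = 708.5 × 79/21 = 2665 mol.
Fuel reacted = 0.755 × 298 → ξ = 225 mol.
Outlet (n = n₀ + ν ξ):
  CH₃OH: 298 − 1(225) = 73.01
  O₂: 708.5 − 1.5(225) = 371
  N₂: 2665 (inert)
  CO₂: 0 + 1(225) = 225
  H₂O: 0 + 2(225) = 450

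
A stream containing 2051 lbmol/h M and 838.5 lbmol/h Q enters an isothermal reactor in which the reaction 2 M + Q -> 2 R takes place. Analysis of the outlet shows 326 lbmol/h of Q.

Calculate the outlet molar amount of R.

For Q: n = n₀ − 1ξ → 326 = 838.5 − 1ξ, giving ξ = 512.5 lbmol/h.
Outlet amounts (n = n₀ + ν ξ):
  M: 2051 − 2(512.5) = 1026
  Q: 838.5 − 1(512.5) = 326
  R: 0 + 2(512.5) = 1025

1020 lbmol/h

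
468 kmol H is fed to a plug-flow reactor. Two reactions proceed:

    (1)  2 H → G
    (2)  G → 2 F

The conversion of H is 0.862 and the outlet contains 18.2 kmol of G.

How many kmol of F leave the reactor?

Conversion of H: H consumed = 2ξ₁ = 0.862 × 468 → ξ₁ = 201.7 kmol.
G balance: n_G = 0 + 1ξ₁ − 1ξ₂ = 18.2 → ξ₂ = (1·201.7 − 18.2)/1 = 183.5 kmol.
Outlet amounts (n = n₀ + Σ ν·ξ):
  H: 468 − 2(201.7) = 64.58
  G: 0 + 1(201.7) − 1(183.5) = 18.2
  F: 0 + 2(183.5) = 367

367 kmol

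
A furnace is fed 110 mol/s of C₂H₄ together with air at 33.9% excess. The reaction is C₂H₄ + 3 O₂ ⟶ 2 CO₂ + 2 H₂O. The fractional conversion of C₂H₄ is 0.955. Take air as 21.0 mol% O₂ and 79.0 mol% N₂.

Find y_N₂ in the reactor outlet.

0.751

Stoichiometric O₂ = 3 × 110 = 330 mol/s; O₂ fed = 330 × 1.339 = 441.9 mol/s.
N₂ fed = 441.9 × 79/21 = 1662 mol/s.
Fuel reacted = 0.955 × 110 → ξ = 105 mol/s.
Outlet (n = n₀ + ν ξ):
  C₂H₄: 110 − 1(105) = 4.95
  O₂: 441.9 − 3(105) = 126.7
  N₂: 1662 (inert)
  CO₂: 0 + 2(105) = 210.1
  H₂O: 0 + 2(105) = 210.1
Total out = 2214 mol/s; y_N₂ = 1662 / 2214 = 0.7508.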